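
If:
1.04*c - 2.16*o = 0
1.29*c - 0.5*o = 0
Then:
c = 0.00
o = 0.00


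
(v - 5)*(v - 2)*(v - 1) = v^3 - 8*v^2 + 17*v - 10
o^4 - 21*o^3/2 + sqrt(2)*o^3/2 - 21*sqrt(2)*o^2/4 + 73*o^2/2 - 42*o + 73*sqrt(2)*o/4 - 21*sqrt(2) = (o - 4)*(o - 7/2)*(o - 3)*(o + sqrt(2)/2)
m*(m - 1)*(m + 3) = m^3 + 2*m^2 - 3*m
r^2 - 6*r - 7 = (r - 7)*(r + 1)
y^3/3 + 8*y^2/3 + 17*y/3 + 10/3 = (y/3 + 1/3)*(y + 2)*(y + 5)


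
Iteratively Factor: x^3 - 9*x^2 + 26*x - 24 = (x - 3)*(x^2 - 6*x + 8) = (x - 4)*(x - 3)*(x - 2)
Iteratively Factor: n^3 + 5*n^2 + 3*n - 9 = (n - 1)*(n^2 + 6*n + 9) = (n - 1)*(n + 3)*(n + 3)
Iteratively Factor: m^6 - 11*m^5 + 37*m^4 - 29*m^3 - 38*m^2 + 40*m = (m - 1)*(m^5 - 10*m^4 + 27*m^3 - 2*m^2 - 40*m) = (m - 5)*(m - 1)*(m^4 - 5*m^3 + 2*m^2 + 8*m) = (m - 5)*(m - 2)*(m - 1)*(m^3 - 3*m^2 - 4*m) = m*(m - 5)*(m - 2)*(m - 1)*(m^2 - 3*m - 4) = m*(m - 5)*(m - 4)*(m - 2)*(m - 1)*(m + 1)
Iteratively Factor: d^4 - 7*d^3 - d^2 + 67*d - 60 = (d - 4)*(d^3 - 3*d^2 - 13*d + 15) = (d - 5)*(d - 4)*(d^2 + 2*d - 3) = (d - 5)*(d - 4)*(d + 3)*(d - 1)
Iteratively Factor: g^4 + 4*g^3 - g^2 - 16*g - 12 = (g + 2)*(g^3 + 2*g^2 - 5*g - 6) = (g + 1)*(g + 2)*(g^2 + g - 6) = (g - 2)*(g + 1)*(g + 2)*(g + 3)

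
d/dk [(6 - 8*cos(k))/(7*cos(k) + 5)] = 82*sin(k)/(7*cos(k) + 5)^2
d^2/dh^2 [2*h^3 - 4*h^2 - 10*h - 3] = 12*h - 8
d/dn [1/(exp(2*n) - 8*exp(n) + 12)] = 2*(4 - exp(n))*exp(n)/(exp(2*n) - 8*exp(n) + 12)^2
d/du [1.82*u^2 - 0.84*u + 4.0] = 3.64*u - 0.84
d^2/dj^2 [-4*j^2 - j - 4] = -8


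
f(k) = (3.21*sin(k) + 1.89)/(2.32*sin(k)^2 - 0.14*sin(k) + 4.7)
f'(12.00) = 0.51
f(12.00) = 0.03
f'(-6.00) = 0.50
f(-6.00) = 0.58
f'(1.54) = -0.00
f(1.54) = 0.74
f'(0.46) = 0.34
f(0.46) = 0.65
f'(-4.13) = -0.04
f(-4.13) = 0.74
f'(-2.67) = -0.58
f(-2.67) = 0.08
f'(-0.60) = 0.49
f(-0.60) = 0.01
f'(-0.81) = 0.34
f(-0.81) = -0.07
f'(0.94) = 0.05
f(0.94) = 0.73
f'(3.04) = -0.65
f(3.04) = 0.47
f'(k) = (-4.64*sin(k)*cos(k) + 0.14*cos(k))*(3.21*sin(k) + 1.89)/(2.32*sin(k)^2 - 0.14*sin(k) + 4.7)^2 + 3.21*cos(k)/(2.32*sin(k)^2 - 0.14*sin(k) + 4.7)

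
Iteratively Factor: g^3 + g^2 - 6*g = (g)*(g^2 + g - 6) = g*(g + 3)*(g - 2)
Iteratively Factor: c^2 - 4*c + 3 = (c - 1)*(c - 3)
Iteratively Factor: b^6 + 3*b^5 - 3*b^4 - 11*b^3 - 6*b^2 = (b + 1)*(b^5 + 2*b^4 - 5*b^3 - 6*b^2) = b*(b + 1)*(b^4 + 2*b^3 - 5*b^2 - 6*b) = b*(b + 1)*(b + 3)*(b^3 - b^2 - 2*b) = b^2*(b + 1)*(b + 3)*(b^2 - b - 2) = b^2*(b + 1)^2*(b + 3)*(b - 2)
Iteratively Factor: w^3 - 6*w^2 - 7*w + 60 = (w + 3)*(w^2 - 9*w + 20) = (w - 5)*(w + 3)*(w - 4)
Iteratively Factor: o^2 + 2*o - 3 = (o - 1)*(o + 3)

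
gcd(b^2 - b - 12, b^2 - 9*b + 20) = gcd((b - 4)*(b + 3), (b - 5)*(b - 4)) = b - 4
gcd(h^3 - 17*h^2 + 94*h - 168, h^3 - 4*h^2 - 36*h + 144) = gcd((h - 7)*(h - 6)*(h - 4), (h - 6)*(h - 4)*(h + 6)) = h^2 - 10*h + 24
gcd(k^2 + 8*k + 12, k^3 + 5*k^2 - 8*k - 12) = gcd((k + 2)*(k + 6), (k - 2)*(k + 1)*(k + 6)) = k + 6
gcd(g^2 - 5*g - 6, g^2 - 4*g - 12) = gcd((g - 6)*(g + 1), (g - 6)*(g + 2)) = g - 6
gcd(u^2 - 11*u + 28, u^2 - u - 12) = u - 4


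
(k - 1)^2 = k^2 - 2*k + 1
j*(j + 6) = j^2 + 6*j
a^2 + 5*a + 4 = (a + 1)*(a + 4)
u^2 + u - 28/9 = (u - 4/3)*(u + 7/3)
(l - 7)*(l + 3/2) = l^2 - 11*l/2 - 21/2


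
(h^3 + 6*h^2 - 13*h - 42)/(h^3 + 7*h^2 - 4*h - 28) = (h - 3)/(h - 2)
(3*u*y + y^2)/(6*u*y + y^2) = (3*u + y)/(6*u + y)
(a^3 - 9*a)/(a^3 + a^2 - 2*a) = (a^2 - 9)/(a^2 + a - 2)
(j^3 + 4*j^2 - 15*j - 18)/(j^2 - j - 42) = (j^2 - 2*j - 3)/(j - 7)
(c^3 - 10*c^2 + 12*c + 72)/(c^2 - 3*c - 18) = (c^2 - 4*c - 12)/(c + 3)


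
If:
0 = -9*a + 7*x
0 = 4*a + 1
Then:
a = -1/4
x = -9/28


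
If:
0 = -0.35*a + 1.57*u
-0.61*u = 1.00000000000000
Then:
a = -7.35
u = -1.64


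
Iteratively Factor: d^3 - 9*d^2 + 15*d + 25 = (d + 1)*(d^2 - 10*d + 25) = (d - 5)*(d + 1)*(d - 5)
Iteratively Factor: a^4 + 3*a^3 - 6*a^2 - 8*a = (a + 1)*(a^3 + 2*a^2 - 8*a) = (a + 1)*(a + 4)*(a^2 - 2*a) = (a - 2)*(a + 1)*(a + 4)*(a)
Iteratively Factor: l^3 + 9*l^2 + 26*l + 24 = (l + 3)*(l^2 + 6*l + 8) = (l + 2)*(l + 3)*(l + 4)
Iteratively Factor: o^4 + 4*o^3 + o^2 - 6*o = (o + 2)*(o^3 + 2*o^2 - 3*o) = (o - 1)*(o + 2)*(o^2 + 3*o) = o*(o - 1)*(o + 2)*(o + 3)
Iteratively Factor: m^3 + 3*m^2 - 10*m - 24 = (m + 2)*(m^2 + m - 12) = (m + 2)*(m + 4)*(m - 3)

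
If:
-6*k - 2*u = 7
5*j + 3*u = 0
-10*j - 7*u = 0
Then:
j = 0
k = -7/6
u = 0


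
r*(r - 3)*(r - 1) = r^3 - 4*r^2 + 3*r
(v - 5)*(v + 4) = v^2 - v - 20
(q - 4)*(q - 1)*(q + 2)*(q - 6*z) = q^4 - 6*q^3*z - 3*q^3 + 18*q^2*z - 6*q^2 + 36*q*z + 8*q - 48*z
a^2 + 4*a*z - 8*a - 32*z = (a - 8)*(a + 4*z)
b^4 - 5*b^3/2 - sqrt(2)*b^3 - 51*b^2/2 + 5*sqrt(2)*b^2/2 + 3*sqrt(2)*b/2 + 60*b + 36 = (b - 3)*(b + 1/2)*(b - 4*sqrt(2))*(b + 3*sqrt(2))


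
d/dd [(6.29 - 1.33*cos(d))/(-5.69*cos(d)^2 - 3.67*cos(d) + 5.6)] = (7.5677*cos(d)^2 - 71.5802*cos(d) - 15.6363)*sin(d)/(32.3761*cos(d)^4 + 41.7646*cos(d)^3 - 50.2591*cos(d)^2 - 41.104*cos(d) + 31.36)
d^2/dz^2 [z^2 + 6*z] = 2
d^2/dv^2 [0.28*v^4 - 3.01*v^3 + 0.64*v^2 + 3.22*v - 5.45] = 3.36*v^2 - 18.06*v + 1.28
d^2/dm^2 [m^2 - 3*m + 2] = 2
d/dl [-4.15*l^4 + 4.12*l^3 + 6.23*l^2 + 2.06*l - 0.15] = -16.6*l^3 + 12.36*l^2 + 12.46*l + 2.06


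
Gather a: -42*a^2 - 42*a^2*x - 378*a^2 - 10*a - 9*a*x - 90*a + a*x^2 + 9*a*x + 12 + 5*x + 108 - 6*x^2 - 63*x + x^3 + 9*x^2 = a^2*(-42*x - 420) + a*(x^2 - 100) + x^3 + 3*x^2 - 58*x + 120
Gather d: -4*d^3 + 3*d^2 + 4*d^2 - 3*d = -4*d^3 + 7*d^2 - 3*d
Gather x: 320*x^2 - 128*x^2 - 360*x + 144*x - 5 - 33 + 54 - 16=192*x^2 - 216*x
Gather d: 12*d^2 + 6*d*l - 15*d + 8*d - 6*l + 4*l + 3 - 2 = 12*d^2 + d*(6*l - 7) - 2*l + 1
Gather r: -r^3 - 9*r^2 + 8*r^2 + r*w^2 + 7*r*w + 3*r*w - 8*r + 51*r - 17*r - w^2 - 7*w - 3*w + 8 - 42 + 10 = -r^3 - r^2 + r*(w^2 + 10*w + 26) - w^2 - 10*w - 24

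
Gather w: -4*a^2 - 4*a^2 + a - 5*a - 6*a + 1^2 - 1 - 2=-8*a^2 - 10*a - 2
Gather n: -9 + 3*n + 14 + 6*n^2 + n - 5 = 6*n^2 + 4*n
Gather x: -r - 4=-r - 4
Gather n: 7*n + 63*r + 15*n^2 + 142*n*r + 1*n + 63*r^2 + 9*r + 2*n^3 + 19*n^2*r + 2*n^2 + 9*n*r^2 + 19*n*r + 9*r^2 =2*n^3 + n^2*(19*r + 17) + n*(9*r^2 + 161*r + 8) + 72*r^2 + 72*r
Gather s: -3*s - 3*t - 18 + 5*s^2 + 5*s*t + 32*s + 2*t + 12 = 5*s^2 + s*(5*t + 29) - t - 6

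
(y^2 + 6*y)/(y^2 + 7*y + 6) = y/(y + 1)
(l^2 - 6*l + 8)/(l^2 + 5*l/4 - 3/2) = 4*(l^2 - 6*l + 8)/(4*l^2 + 5*l - 6)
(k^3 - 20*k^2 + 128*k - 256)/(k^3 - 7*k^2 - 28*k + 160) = (k - 8)/(k + 5)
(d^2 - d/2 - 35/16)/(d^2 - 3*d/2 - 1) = (-16*d^2 + 8*d + 35)/(8*(-2*d^2 + 3*d + 2))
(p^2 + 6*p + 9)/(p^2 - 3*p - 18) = (p + 3)/(p - 6)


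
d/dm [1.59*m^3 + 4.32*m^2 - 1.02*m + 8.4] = 4.77*m^2 + 8.64*m - 1.02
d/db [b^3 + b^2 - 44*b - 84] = 3*b^2 + 2*b - 44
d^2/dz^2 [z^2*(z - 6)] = 6*z - 12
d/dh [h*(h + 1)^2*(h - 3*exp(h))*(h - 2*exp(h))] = (h + 1)*(-h*(h + 1)*(h - 3*exp(h))*(2*exp(h) - 1) - h*(h + 1)*(h - 2*exp(h))*(3*exp(h) - 1) + 2*h*(h - 3*exp(h))*(h - 2*exp(h)) + (h + 1)*(h - 3*exp(h))*(h - 2*exp(h)))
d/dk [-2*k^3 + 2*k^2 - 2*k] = -6*k^2 + 4*k - 2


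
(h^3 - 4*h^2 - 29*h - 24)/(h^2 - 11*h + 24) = (h^2 + 4*h + 3)/(h - 3)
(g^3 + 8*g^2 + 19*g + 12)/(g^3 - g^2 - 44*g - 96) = (g + 1)/(g - 8)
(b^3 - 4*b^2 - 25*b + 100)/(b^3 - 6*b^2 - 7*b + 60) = (b + 5)/(b + 3)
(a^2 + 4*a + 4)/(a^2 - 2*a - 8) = (a + 2)/(a - 4)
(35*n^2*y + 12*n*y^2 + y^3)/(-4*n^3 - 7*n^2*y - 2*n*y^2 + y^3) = y*(35*n^2 + 12*n*y + y^2)/(-4*n^3 - 7*n^2*y - 2*n*y^2 + y^3)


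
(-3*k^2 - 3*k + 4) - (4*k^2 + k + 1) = -7*k^2 - 4*k + 3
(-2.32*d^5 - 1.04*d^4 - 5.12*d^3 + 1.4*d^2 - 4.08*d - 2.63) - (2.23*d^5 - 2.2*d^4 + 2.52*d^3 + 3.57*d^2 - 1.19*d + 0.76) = -4.55*d^5 + 1.16*d^4 - 7.64*d^3 - 2.17*d^2 - 2.89*d - 3.39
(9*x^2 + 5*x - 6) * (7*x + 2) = 63*x^3 + 53*x^2 - 32*x - 12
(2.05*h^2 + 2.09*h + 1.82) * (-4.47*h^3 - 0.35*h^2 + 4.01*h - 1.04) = -9.1635*h^5 - 10.0598*h^4 - 0.646400000000002*h^3 + 5.6119*h^2 + 5.1246*h - 1.8928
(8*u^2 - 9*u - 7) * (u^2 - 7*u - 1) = 8*u^4 - 65*u^3 + 48*u^2 + 58*u + 7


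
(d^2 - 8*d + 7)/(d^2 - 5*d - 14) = (d - 1)/(d + 2)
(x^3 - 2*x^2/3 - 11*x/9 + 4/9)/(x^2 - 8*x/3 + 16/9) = (3*x^2 + 2*x - 1)/(3*x - 4)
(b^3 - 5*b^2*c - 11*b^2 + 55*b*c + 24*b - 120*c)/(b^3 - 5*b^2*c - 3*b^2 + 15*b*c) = (b - 8)/b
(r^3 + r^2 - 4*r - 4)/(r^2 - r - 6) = (r^2 - r - 2)/(r - 3)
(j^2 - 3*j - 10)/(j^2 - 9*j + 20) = (j + 2)/(j - 4)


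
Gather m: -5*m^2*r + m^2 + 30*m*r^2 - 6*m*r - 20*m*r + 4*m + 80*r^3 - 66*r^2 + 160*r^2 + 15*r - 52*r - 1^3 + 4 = m^2*(1 - 5*r) + m*(30*r^2 - 26*r + 4) + 80*r^3 + 94*r^2 - 37*r + 3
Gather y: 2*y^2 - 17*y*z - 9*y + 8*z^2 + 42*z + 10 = 2*y^2 + y*(-17*z - 9) + 8*z^2 + 42*z + 10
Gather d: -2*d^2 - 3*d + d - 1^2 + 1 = -2*d^2 - 2*d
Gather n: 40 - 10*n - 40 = -10*n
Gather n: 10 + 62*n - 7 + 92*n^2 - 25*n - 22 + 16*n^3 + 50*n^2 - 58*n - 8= 16*n^3 + 142*n^2 - 21*n - 27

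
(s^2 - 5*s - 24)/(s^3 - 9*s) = (s - 8)/(s*(s - 3))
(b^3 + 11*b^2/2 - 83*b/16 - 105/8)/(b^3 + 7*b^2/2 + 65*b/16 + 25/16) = (4*b^2 + 17*b - 42)/(4*b^2 + 9*b + 5)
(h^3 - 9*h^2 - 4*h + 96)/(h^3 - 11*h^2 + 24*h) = (h^2 - h - 12)/(h*(h - 3))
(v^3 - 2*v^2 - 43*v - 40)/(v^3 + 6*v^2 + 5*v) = (v - 8)/v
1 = 1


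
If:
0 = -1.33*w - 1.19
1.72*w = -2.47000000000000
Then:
No Solution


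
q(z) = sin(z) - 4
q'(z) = cos(z)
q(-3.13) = -4.01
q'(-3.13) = -1.00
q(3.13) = -3.99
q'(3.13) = -1.00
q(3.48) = -4.33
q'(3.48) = -0.94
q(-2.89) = -4.25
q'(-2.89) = -0.97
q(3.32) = -4.18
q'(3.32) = -0.98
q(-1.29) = -4.96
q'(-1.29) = 0.28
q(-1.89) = -4.95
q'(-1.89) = -0.31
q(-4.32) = -3.08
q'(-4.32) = -0.38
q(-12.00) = -3.46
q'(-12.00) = 0.84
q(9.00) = -3.59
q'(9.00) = -0.91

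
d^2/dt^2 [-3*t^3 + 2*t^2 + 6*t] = 4 - 18*t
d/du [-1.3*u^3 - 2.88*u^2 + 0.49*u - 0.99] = -3.9*u^2 - 5.76*u + 0.49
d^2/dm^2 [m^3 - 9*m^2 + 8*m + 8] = 6*m - 18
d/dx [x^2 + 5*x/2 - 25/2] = 2*x + 5/2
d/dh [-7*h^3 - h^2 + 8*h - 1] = -21*h^2 - 2*h + 8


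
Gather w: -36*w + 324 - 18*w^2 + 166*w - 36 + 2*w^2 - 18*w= -16*w^2 + 112*w + 288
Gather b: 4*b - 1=4*b - 1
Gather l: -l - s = -l - s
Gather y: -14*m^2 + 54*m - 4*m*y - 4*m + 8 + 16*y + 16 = -14*m^2 + 50*m + y*(16 - 4*m) + 24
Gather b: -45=-45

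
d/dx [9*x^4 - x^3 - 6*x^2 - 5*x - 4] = 36*x^3 - 3*x^2 - 12*x - 5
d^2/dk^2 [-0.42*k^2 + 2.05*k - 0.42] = -0.840000000000000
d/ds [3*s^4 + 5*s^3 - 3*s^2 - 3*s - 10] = 12*s^3 + 15*s^2 - 6*s - 3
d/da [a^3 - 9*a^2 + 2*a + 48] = 3*a^2 - 18*a + 2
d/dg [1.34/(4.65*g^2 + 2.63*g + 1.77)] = (-12.462*g - 3.5242)/(4.65*g^2 + 2.63*g + 1.77)^2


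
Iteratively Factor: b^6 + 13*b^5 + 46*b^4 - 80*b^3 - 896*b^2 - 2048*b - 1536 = (b + 4)*(b^5 + 9*b^4 + 10*b^3 - 120*b^2 - 416*b - 384) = (b + 2)*(b + 4)*(b^4 + 7*b^3 - 4*b^2 - 112*b - 192) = (b + 2)*(b + 4)^2*(b^3 + 3*b^2 - 16*b - 48) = (b + 2)*(b + 4)^3*(b^2 - b - 12) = (b + 2)*(b + 3)*(b + 4)^3*(b - 4)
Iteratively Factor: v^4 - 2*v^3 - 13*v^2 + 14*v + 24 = (v + 1)*(v^3 - 3*v^2 - 10*v + 24) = (v - 2)*(v + 1)*(v^2 - v - 12) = (v - 2)*(v + 1)*(v + 3)*(v - 4)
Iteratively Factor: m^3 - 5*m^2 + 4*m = (m - 1)*(m^2 - 4*m) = (m - 4)*(m - 1)*(m)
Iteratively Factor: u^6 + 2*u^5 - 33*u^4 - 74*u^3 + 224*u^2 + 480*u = (u + 4)*(u^5 - 2*u^4 - 25*u^3 + 26*u^2 + 120*u) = (u + 2)*(u + 4)*(u^4 - 4*u^3 - 17*u^2 + 60*u) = (u - 5)*(u + 2)*(u + 4)*(u^3 + u^2 - 12*u) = u*(u - 5)*(u + 2)*(u + 4)*(u^2 + u - 12) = u*(u - 5)*(u + 2)*(u + 4)^2*(u - 3)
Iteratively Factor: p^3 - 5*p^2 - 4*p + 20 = (p - 5)*(p^2 - 4) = (p - 5)*(p + 2)*(p - 2)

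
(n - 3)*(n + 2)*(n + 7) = n^3 + 6*n^2 - 13*n - 42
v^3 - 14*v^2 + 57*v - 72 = (v - 8)*(v - 3)^2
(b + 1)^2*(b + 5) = b^3 + 7*b^2 + 11*b + 5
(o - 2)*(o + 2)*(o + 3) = o^3 + 3*o^2 - 4*o - 12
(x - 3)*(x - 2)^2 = x^3 - 7*x^2 + 16*x - 12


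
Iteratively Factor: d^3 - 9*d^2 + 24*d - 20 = (d - 5)*(d^2 - 4*d + 4) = (d - 5)*(d - 2)*(d - 2)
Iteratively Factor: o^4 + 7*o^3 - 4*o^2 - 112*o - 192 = (o + 4)*(o^3 + 3*o^2 - 16*o - 48) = (o - 4)*(o + 4)*(o^2 + 7*o + 12) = (o - 4)*(o + 4)^2*(o + 3)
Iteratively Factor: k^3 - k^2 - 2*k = (k - 2)*(k^2 + k) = k*(k - 2)*(k + 1)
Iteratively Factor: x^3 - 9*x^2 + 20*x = (x - 4)*(x^2 - 5*x) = (x - 5)*(x - 4)*(x)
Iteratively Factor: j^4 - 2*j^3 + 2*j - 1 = (j - 1)*(j^3 - j^2 - j + 1) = (j - 1)^2*(j^2 - 1) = (j - 1)^2*(j + 1)*(j - 1)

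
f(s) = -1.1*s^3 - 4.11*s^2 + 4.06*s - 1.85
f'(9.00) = -337.22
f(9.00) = -1100.12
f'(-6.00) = -65.42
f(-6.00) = 63.43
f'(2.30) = -32.30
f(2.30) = -27.64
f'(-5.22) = -42.95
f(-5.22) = 21.43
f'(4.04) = -83.01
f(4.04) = -125.06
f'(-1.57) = 8.83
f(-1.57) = -14.10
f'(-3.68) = -10.38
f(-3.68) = -17.63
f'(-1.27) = 9.18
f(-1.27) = -11.38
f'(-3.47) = -7.15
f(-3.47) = -19.47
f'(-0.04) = 4.38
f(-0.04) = -2.02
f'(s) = -3.3*s^2 - 8.22*s + 4.06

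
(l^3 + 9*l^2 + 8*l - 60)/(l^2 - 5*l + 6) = (l^2 + 11*l + 30)/(l - 3)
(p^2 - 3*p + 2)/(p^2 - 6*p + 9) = (p^2 - 3*p + 2)/(p^2 - 6*p + 9)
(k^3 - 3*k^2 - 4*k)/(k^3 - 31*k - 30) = k*(k - 4)/(k^2 - k - 30)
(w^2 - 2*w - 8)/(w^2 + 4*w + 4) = (w - 4)/(w + 2)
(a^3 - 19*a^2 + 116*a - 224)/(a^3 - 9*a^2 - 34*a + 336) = (a - 4)/(a + 6)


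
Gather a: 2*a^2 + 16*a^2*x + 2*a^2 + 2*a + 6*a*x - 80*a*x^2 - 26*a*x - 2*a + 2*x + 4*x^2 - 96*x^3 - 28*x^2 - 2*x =a^2*(16*x + 4) + a*(-80*x^2 - 20*x) - 96*x^3 - 24*x^2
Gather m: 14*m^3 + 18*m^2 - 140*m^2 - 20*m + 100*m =14*m^3 - 122*m^2 + 80*m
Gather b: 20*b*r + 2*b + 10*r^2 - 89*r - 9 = b*(20*r + 2) + 10*r^2 - 89*r - 9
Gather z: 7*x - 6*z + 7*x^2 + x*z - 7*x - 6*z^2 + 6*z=7*x^2 + x*z - 6*z^2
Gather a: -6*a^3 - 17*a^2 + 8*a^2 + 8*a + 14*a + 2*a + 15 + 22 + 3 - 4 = -6*a^3 - 9*a^2 + 24*a + 36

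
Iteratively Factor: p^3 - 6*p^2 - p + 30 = (p - 3)*(p^2 - 3*p - 10) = (p - 5)*(p - 3)*(p + 2)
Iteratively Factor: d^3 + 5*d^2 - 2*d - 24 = (d + 3)*(d^2 + 2*d - 8) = (d + 3)*(d + 4)*(d - 2)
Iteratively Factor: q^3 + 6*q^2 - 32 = (q + 4)*(q^2 + 2*q - 8) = (q - 2)*(q + 4)*(q + 4)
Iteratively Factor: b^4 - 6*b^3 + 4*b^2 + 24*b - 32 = (b - 2)*(b^3 - 4*b^2 - 4*b + 16) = (b - 2)*(b + 2)*(b^2 - 6*b + 8) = (b - 4)*(b - 2)*(b + 2)*(b - 2)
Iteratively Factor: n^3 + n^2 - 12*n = (n)*(n^2 + n - 12) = n*(n + 4)*(n - 3)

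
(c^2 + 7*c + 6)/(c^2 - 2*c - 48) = (c + 1)/(c - 8)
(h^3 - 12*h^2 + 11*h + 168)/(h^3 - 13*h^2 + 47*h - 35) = (h^2 - 5*h - 24)/(h^2 - 6*h + 5)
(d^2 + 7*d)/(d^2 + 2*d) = (d + 7)/(d + 2)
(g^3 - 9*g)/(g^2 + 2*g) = (g^2 - 9)/(g + 2)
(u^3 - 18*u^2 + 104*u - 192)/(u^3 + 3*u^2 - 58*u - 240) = (u^2 - 10*u + 24)/(u^2 + 11*u + 30)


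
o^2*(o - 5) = o^3 - 5*o^2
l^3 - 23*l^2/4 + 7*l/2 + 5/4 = (l - 5)*(l - 1)*(l + 1/4)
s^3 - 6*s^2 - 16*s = s*(s - 8)*(s + 2)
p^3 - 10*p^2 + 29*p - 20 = (p - 5)*(p - 4)*(p - 1)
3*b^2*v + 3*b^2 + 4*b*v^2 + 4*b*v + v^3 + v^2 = (b + v)*(3*b + v)*(v + 1)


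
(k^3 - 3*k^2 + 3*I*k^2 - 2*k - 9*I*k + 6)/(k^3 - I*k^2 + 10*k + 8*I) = (k - 3)/(k - 4*I)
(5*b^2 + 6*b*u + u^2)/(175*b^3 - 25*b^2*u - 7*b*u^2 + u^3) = (b + u)/(35*b^2 - 12*b*u + u^2)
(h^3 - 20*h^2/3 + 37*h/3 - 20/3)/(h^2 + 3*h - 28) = (3*h^2 - 8*h + 5)/(3*(h + 7))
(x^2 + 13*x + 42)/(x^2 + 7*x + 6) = (x + 7)/(x + 1)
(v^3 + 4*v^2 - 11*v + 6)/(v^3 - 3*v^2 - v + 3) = (v^2 + 5*v - 6)/(v^2 - 2*v - 3)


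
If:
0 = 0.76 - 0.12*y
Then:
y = 6.33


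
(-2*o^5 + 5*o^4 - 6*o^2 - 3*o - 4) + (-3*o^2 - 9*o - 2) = -2*o^5 + 5*o^4 - 9*o^2 - 12*o - 6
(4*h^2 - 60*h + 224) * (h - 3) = 4*h^3 - 72*h^2 + 404*h - 672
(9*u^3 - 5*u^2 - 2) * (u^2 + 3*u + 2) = 9*u^5 + 22*u^4 + 3*u^3 - 12*u^2 - 6*u - 4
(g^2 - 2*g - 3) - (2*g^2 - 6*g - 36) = -g^2 + 4*g + 33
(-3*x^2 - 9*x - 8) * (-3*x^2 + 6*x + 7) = 9*x^4 + 9*x^3 - 51*x^2 - 111*x - 56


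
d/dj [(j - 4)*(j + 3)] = 2*j - 1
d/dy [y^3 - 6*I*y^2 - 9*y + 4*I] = 3*y^2 - 12*I*y - 9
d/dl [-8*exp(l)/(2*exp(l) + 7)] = -56*exp(l)/(2*exp(l) + 7)^2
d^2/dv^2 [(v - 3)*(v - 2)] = 2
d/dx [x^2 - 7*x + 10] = 2*x - 7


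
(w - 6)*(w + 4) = w^2 - 2*w - 24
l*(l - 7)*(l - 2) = l^3 - 9*l^2 + 14*l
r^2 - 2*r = r*(r - 2)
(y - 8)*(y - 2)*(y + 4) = y^3 - 6*y^2 - 24*y + 64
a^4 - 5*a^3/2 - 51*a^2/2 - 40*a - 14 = (a - 7)*(a + 1/2)*(a + 2)^2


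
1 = 1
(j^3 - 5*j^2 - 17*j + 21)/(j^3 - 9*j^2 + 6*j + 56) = (j^2 + 2*j - 3)/(j^2 - 2*j - 8)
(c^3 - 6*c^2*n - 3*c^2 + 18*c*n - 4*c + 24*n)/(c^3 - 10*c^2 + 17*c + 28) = (c - 6*n)/(c - 7)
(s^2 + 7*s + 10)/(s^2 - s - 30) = (s + 2)/(s - 6)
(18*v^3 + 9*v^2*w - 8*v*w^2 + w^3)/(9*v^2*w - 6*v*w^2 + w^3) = (6*v^2 + 5*v*w - w^2)/(w*(3*v - w))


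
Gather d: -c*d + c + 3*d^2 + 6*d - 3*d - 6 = c + 3*d^2 + d*(3 - c) - 6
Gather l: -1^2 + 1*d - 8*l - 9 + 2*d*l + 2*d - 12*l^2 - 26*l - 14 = 3*d - 12*l^2 + l*(2*d - 34) - 24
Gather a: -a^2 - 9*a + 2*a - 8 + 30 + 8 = -a^2 - 7*a + 30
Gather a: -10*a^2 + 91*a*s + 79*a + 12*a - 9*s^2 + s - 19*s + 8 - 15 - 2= -10*a^2 + a*(91*s + 91) - 9*s^2 - 18*s - 9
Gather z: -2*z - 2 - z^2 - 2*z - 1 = -z^2 - 4*z - 3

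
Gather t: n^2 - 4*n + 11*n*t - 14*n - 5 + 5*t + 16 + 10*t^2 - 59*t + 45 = n^2 - 18*n + 10*t^2 + t*(11*n - 54) + 56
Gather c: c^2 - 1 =c^2 - 1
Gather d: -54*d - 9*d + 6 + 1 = 7 - 63*d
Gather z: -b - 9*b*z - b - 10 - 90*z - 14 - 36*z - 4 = -2*b + z*(-9*b - 126) - 28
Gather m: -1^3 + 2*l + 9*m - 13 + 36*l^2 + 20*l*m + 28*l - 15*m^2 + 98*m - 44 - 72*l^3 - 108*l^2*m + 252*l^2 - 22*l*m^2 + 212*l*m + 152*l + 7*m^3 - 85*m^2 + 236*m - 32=-72*l^3 + 288*l^2 + 182*l + 7*m^3 + m^2*(-22*l - 100) + m*(-108*l^2 + 232*l + 343) - 90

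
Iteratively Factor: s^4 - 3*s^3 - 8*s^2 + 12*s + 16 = (s - 4)*(s^3 + s^2 - 4*s - 4) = (s - 4)*(s + 1)*(s^2 - 4) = (s - 4)*(s - 2)*(s + 1)*(s + 2)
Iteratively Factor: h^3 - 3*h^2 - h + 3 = (h - 1)*(h^2 - 2*h - 3) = (h - 3)*(h - 1)*(h + 1)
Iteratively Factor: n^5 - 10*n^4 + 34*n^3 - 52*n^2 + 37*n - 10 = (n - 1)*(n^4 - 9*n^3 + 25*n^2 - 27*n + 10) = (n - 2)*(n - 1)*(n^3 - 7*n^2 + 11*n - 5) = (n - 2)*(n - 1)^2*(n^2 - 6*n + 5) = (n - 2)*(n - 1)^3*(n - 5)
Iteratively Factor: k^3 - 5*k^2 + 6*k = (k - 2)*(k^2 - 3*k) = (k - 3)*(k - 2)*(k)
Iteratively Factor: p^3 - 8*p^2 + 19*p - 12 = (p - 3)*(p^2 - 5*p + 4) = (p - 4)*(p - 3)*(p - 1)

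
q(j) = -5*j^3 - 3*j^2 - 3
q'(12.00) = -2232.00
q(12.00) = -9075.00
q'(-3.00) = -117.00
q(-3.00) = 105.00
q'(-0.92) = -7.18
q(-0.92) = -1.65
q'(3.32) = -185.26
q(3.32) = -219.04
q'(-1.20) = -14.40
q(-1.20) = 1.32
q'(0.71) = -11.82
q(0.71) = -6.30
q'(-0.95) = -7.84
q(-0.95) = -1.42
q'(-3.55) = -167.74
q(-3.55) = 182.89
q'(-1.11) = -11.82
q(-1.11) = 0.14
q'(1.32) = -34.06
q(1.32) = -19.73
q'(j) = -15*j^2 - 6*j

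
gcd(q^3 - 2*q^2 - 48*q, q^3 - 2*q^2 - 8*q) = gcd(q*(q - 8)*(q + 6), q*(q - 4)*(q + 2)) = q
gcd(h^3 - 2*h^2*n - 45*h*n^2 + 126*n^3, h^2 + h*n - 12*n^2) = h - 3*n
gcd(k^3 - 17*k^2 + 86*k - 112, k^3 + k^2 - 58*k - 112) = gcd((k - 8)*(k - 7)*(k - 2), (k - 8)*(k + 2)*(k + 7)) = k - 8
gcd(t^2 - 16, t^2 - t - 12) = t - 4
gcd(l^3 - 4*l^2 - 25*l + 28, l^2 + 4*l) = l + 4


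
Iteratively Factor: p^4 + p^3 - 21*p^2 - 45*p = (p + 3)*(p^3 - 2*p^2 - 15*p) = (p - 5)*(p + 3)*(p^2 + 3*p) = (p - 5)*(p + 3)^2*(p)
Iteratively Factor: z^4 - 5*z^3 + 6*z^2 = (z - 3)*(z^3 - 2*z^2) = z*(z - 3)*(z^2 - 2*z) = z*(z - 3)*(z - 2)*(z)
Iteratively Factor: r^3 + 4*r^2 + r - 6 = (r + 3)*(r^2 + r - 2) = (r + 2)*(r + 3)*(r - 1)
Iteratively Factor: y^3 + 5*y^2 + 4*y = (y)*(y^2 + 5*y + 4) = y*(y + 4)*(y + 1)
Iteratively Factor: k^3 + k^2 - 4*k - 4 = (k + 2)*(k^2 - k - 2) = (k + 1)*(k + 2)*(k - 2)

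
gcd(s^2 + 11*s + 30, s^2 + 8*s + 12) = s + 6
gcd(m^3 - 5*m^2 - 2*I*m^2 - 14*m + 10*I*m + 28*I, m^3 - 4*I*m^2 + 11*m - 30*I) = m - 2*I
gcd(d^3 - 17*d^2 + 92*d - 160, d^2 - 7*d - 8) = d - 8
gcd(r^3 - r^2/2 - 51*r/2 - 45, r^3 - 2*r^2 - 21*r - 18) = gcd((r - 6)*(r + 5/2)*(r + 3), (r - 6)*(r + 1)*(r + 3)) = r^2 - 3*r - 18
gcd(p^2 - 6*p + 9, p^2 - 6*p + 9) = p^2 - 6*p + 9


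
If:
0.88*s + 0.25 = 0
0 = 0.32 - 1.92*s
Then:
No Solution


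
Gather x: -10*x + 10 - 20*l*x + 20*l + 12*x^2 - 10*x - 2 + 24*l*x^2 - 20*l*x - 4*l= 16*l + x^2*(24*l + 12) + x*(-40*l - 20) + 8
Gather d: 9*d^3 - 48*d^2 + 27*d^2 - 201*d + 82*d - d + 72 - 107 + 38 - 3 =9*d^3 - 21*d^2 - 120*d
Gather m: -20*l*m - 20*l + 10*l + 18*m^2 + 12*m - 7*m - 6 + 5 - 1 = -10*l + 18*m^2 + m*(5 - 20*l) - 2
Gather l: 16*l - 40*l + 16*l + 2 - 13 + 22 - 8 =3 - 8*l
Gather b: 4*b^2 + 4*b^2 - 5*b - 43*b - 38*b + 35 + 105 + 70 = 8*b^2 - 86*b + 210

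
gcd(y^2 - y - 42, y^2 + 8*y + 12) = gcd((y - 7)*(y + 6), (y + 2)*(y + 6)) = y + 6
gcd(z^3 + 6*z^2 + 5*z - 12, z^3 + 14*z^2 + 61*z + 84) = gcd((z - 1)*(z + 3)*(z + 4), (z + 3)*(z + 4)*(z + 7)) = z^2 + 7*z + 12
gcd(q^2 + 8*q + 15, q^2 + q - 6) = q + 3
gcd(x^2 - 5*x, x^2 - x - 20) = x - 5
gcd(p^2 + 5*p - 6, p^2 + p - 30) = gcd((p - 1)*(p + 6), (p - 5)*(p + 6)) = p + 6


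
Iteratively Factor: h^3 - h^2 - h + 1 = (h - 1)*(h^2 - 1) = (h - 1)*(h + 1)*(h - 1)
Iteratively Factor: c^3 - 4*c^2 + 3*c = (c - 3)*(c^2 - c) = c*(c - 3)*(c - 1)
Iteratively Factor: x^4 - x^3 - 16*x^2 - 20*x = (x - 5)*(x^3 + 4*x^2 + 4*x) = (x - 5)*(x + 2)*(x^2 + 2*x) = x*(x - 5)*(x + 2)*(x + 2)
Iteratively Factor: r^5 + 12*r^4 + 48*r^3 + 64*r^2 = (r + 4)*(r^4 + 8*r^3 + 16*r^2) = r*(r + 4)*(r^3 + 8*r^2 + 16*r) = r^2*(r + 4)*(r^2 + 8*r + 16) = r^2*(r + 4)^2*(r + 4)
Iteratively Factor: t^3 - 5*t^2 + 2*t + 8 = (t + 1)*(t^2 - 6*t + 8) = (t - 4)*(t + 1)*(t - 2)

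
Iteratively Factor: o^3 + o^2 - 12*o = (o)*(o^2 + o - 12) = o*(o + 4)*(o - 3)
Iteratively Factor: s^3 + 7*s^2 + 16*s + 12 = (s + 2)*(s^2 + 5*s + 6) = (s + 2)*(s + 3)*(s + 2)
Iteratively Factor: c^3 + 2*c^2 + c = (c + 1)*(c^2 + c) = (c + 1)^2*(c)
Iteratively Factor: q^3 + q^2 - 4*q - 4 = (q - 2)*(q^2 + 3*q + 2) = (q - 2)*(q + 2)*(q + 1)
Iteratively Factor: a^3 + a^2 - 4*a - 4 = (a + 2)*(a^2 - a - 2) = (a - 2)*(a + 2)*(a + 1)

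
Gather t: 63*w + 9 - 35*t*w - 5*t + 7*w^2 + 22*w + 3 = t*(-35*w - 5) + 7*w^2 + 85*w + 12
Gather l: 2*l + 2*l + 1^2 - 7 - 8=4*l - 14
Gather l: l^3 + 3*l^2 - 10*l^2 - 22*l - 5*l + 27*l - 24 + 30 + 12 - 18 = l^3 - 7*l^2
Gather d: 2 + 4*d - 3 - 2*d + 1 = 2*d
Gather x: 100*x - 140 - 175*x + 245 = 105 - 75*x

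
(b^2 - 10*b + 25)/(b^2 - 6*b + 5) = (b - 5)/(b - 1)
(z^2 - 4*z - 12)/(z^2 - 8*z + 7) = (z^2 - 4*z - 12)/(z^2 - 8*z + 7)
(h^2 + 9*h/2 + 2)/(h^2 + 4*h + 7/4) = 2*(h + 4)/(2*h + 7)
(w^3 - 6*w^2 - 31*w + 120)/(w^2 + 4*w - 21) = (w^2 - 3*w - 40)/(w + 7)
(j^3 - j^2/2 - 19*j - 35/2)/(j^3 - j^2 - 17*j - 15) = (j + 7/2)/(j + 3)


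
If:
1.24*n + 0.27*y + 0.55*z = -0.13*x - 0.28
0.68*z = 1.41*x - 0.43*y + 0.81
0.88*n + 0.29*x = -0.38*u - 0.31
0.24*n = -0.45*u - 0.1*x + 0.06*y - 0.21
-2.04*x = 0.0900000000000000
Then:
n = -0.47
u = 0.30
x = -0.04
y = 3.83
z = -1.32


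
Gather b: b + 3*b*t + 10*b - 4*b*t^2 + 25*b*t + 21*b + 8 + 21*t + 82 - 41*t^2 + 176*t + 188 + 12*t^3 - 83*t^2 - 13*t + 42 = b*(-4*t^2 + 28*t + 32) + 12*t^3 - 124*t^2 + 184*t + 320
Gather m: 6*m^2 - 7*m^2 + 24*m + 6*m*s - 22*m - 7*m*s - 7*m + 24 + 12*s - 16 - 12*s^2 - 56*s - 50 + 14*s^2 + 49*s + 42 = -m^2 + m*(-s - 5) + 2*s^2 + 5*s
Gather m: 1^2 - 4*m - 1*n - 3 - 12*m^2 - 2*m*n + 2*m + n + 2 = -12*m^2 + m*(-2*n - 2)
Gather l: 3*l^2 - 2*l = 3*l^2 - 2*l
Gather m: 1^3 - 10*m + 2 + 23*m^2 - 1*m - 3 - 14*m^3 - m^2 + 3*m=-14*m^3 + 22*m^2 - 8*m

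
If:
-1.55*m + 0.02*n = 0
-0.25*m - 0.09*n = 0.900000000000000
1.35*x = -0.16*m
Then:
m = -0.12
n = -9.65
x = 0.01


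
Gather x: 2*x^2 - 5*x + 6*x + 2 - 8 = 2*x^2 + x - 6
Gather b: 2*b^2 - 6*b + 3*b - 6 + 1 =2*b^2 - 3*b - 5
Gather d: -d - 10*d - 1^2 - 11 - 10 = -11*d - 22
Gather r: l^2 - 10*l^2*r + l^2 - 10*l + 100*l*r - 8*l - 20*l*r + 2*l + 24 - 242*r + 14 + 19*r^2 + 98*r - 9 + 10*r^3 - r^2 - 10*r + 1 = 2*l^2 - 16*l + 10*r^3 + 18*r^2 + r*(-10*l^2 + 80*l - 154) + 30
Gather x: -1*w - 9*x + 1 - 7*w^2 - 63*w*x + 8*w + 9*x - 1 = -7*w^2 - 63*w*x + 7*w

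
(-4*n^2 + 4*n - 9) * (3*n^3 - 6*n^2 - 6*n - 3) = -12*n^5 + 36*n^4 - 27*n^3 + 42*n^2 + 42*n + 27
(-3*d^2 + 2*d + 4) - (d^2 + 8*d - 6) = -4*d^2 - 6*d + 10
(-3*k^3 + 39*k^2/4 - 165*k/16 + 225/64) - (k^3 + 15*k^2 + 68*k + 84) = -4*k^3 - 21*k^2/4 - 1253*k/16 - 5151/64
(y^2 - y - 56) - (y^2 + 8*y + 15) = -9*y - 71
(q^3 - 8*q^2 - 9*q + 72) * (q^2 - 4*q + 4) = q^5 - 12*q^4 + 27*q^3 + 76*q^2 - 324*q + 288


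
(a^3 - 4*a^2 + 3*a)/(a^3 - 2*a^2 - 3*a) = (a - 1)/(a + 1)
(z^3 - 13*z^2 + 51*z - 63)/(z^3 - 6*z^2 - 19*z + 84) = (z - 3)/(z + 4)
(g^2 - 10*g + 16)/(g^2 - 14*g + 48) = (g - 2)/(g - 6)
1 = 1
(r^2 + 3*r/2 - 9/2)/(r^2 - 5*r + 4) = (2*r^2 + 3*r - 9)/(2*(r^2 - 5*r + 4))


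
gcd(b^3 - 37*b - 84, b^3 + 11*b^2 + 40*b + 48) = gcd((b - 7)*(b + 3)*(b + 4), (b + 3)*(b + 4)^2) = b^2 + 7*b + 12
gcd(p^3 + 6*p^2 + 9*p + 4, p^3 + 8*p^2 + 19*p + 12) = p^2 + 5*p + 4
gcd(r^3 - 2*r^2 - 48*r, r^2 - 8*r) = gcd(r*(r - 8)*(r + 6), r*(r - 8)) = r^2 - 8*r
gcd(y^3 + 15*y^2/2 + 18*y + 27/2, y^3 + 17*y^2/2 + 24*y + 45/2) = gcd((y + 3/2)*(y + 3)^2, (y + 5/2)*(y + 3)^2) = y^2 + 6*y + 9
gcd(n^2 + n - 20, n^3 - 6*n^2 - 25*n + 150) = n + 5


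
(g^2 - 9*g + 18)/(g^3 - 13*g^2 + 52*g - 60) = (g - 3)/(g^2 - 7*g + 10)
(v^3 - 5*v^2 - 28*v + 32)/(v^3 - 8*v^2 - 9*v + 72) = (v^2 + 3*v - 4)/(v^2 - 9)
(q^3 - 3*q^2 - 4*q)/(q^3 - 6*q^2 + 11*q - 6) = q*(q^2 - 3*q - 4)/(q^3 - 6*q^2 + 11*q - 6)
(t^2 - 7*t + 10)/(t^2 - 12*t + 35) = (t - 2)/(t - 7)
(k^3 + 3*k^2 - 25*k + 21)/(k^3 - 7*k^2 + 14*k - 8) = (k^2 + 4*k - 21)/(k^2 - 6*k + 8)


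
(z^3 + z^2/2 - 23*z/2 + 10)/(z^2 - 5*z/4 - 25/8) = 4*(z^2 + 3*z - 4)/(4*z + 5)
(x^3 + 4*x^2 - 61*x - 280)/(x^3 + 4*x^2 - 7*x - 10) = (x^2 - x - 56)/(x^2 - x - 2)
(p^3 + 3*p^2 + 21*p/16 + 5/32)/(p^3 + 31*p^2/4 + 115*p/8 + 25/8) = (p + 1/4)/(p + 5)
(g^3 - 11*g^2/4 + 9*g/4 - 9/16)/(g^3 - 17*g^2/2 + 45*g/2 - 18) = (8*g^2 - 10*g + 3)/(8*(g^2 - 7*g + 12))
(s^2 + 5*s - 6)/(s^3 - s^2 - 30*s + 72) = (s - 1)/(s^2 - 7*s + 12)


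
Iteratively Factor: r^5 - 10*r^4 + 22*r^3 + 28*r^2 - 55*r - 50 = (r - 5)*(r^4 - 5*r^3 - 3*r^2 + 13*r + 10) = (r - 5)*(r - 2)*(r^3 - 3*r^2 - 9*r - 5) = (r - 5)^2*(r - 2)*(r^2 + 2*r + 1) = (r - 5)^2*(r - 2)*(r + 1)*(r + 1)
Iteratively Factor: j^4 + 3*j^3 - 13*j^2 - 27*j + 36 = (j + 4)*(j^3 - j^2 - 9*j + 9) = (j - 1)*(j + 4)*(j^2 - 9) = (j - 3)*(j - 1)*(j + 4)*(j + 3)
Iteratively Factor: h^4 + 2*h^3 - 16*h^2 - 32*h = (h)*(h^3 + 2*h^2 - 16*h - 32) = h*(h + 2)*(h^2 - 16) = h*(h + 2)*(h + 4)*(h - 4)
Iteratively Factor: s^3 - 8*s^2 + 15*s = (s - 5)*(s^2 - 3*s) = (s - 5)*(s - 3)*(s)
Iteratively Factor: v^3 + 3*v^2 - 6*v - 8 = (v + 4)*(v^2 - v - 2) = (v - 2)*(v + 4)*(v + 1)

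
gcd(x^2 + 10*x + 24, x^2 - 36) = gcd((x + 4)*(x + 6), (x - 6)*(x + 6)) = x + 6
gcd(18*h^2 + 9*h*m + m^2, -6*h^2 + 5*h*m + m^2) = 6*h + m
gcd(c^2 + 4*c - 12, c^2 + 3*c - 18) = c + 6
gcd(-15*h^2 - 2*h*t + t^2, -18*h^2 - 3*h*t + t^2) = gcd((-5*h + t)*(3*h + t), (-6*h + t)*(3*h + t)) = 3*h + t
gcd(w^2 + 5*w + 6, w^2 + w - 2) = w + 2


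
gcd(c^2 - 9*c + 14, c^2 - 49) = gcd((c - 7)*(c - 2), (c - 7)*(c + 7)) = c - 7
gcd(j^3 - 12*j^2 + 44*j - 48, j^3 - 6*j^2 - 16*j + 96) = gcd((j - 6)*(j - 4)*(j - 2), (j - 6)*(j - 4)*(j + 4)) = j^2 - 10*j + 24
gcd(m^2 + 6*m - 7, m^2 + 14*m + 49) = m + 7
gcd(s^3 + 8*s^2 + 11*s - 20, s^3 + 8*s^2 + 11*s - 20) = s^3 + 8*s^2 + 11*s - 20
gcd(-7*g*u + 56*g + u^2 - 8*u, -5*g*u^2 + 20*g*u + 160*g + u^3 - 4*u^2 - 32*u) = u - 8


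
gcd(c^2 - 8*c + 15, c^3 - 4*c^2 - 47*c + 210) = c - 5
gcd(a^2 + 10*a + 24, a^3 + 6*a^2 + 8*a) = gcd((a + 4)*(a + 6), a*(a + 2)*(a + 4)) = a + 4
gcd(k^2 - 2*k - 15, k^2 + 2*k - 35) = k - 5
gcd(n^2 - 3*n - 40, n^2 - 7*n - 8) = n - 8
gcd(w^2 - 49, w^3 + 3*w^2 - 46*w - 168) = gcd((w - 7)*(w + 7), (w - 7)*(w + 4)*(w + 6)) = w - 7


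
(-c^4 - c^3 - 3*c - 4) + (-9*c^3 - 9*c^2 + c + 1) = -c^4 - 10*c^3 - 9*c^2 - 2*c - 3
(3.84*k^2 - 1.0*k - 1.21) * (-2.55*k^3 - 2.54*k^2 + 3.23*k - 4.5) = -9.792*k^5 - 7.2036*k^4 + 18.0287*k^3 - 17.4366*k^2 + 0.5917*k + 5.445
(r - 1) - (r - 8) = 7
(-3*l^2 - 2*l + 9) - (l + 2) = -3*l^2 - 3*l + 7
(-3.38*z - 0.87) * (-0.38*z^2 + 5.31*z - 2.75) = 1.2844*z^3 - 17.6172*z^2 + 4.6753*z + 2.3925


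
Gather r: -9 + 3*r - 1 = 3*r - 10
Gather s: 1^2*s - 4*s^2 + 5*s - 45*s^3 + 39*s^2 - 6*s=-45*s^3 + 35*s^2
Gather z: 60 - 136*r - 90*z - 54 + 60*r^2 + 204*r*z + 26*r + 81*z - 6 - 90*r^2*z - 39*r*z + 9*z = 60*r^2 - 110*r + z*(-90*r^2 + 165*r)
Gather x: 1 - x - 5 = -x - 4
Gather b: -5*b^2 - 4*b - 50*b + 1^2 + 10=-5*b^2 - 54*b + 11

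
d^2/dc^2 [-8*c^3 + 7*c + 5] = -48*c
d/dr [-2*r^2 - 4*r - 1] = -4*r - 4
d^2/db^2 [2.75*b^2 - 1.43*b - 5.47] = 5.50000000000000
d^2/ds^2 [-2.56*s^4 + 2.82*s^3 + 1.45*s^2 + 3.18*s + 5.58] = -30.72*s^2 + 16.92*s + 2.9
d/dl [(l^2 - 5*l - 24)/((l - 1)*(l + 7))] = (11*l^2 + 34*l + 179)/(l^4 + 12*l^3 + 22*l^2 - 84*l + 49)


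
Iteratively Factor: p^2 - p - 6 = (p - 3)*(p + 2)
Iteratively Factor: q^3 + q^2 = (q)*(q^2 + q) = q^2*(q + 1)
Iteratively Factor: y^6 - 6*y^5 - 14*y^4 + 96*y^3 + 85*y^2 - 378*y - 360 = (y + 2)*(y^5 - 8*y^4 + 2*y^3 + 92*y^2 - 99*y - 180) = (y - 4)*(y + 2)*(y^4 - 4*y^3 - 14*y^2 + 36*y + 45) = (y - 4)*(y - 3)*(y + 2)*(y^3 - y^2 - 17*y - 15) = (y - 4)*(y - 3)*(y + 1)*(y + 2)*(y^2 - 2*y - 15) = (y - 5)*(y - 4)*(y - 3)*(y + 1)*(y + 2)*(y + 3)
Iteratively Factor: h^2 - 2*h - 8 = (h + 2)*(h - 4)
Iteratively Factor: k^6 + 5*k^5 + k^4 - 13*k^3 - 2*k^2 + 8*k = (k - 1)*(k^5 + 6*k^4 + 7*k^3 - 6*k^2 - 8*k) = (k - 1)*(k + 2)*(k^4 + 4*k^3 - k^2 - 4*k) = (k - 1)*(k + 2)*(k + 4)*(k^3 - k) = k*(k - 1)*(k + 2)*(k + 4)*(k^2 - 1) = k*(k - 1)*(k + 1)*(k + 2)*(k + 4)*(k - 1)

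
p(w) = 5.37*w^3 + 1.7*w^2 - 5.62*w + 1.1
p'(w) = 16.11*w^2 + 3.4*w - 5.62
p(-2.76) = -83.34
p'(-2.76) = 107.72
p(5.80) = 1073.44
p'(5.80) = 556.04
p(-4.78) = -519.68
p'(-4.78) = 346.22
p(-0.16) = 2.02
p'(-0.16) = -5.75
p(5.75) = 1045.88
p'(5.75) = 546.57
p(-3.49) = -186.85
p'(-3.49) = 178.74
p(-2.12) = -30.51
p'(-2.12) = 59.58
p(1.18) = 5.66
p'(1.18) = 20.82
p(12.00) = 9457.82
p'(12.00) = 2355.02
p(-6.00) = -1063.90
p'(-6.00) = 553.94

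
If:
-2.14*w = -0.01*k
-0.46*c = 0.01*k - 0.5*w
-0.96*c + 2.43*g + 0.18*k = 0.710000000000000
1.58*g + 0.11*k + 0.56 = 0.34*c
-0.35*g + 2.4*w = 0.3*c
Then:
No Solution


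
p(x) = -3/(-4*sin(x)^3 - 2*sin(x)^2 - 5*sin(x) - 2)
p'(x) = -3*(12*sin(x)^2*cos(x) + 4*sin(x)*cos(x) + 5*cos(x))/(-4*sin(x)^3 - 2*sin(x)^2 - 5*sin(x) - 2)^2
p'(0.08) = -2.77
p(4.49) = -0.64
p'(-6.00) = -1.53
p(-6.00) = 0.82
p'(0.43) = -1.07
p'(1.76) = 0.07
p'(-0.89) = -2.64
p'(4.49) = 0.38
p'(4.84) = -0.20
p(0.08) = 1.24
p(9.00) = 0.64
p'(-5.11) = -0.17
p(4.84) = -0.61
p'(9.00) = 1.08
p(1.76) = 0.24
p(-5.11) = 0.26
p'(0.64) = -0.65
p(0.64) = 0.46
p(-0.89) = -1.17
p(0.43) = 0.64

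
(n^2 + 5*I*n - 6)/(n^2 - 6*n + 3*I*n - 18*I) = (n + 2*I)/(n - 6)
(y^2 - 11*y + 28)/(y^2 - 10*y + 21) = (y - 4)/(y - 3)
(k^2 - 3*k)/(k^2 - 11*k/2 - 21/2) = 2*k*(3 - k)/(-2*k^2 + 11*k + 21)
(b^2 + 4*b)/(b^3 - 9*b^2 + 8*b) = (b + 4)/(b^2 - 9*b + 8)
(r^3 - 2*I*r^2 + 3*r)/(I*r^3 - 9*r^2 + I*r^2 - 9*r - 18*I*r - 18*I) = r*(-I*r^2 - 2*r - 3*I)/(r^3 + r^2*(1 + 9*I) + 9*r*(-2 + I) - 18)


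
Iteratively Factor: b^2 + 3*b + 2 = (b + 2)*(b + 1)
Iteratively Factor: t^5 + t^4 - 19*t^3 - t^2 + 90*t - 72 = (t - 3)*(t^4 + 4*t^3 - 7*t^2 - 22*t + 24) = (t - 3)*(t + 4)*(t^3 - 7*t + 6) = (t - 3)*(t - 2)*(t + 4)*(t^2 + 2*t - 3) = (t - 3)*(t - 2)*(t + 3)*(t + 4)*(t - 1)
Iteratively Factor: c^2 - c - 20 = (c - 5)*(c + 4)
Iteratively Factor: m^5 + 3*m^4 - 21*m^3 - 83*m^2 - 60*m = (m + 4)*(m^4 - m^3 - 17*m^2 - 15*m) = (m - 5)*(m + 4)*(m^3 + 4*m^2 + 3*m) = (m - 5)*(m + 1)*(m + 4)*(m^2 + 3*m) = m*(m - 5)*(m + 1)*(m + 4)*(m + 3)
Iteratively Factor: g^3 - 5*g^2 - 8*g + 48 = (g - 4)*(g^2 - g - 12) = (g - 4)^2*(g + 3)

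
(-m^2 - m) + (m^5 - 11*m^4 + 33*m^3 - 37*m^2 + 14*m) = m^5 - 11*m^4 + 33*m^3 - 38*m^2 + 13*m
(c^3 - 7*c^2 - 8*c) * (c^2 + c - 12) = c^5 - 6*c^4 - 27*c^3 + 76*c^2 + 96*c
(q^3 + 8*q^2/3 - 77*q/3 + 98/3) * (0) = 0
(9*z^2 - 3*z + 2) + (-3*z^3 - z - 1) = -3*z^3 + 9*z^2 - 4*z + 1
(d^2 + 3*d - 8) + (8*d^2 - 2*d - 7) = 9*d^2 + d - 15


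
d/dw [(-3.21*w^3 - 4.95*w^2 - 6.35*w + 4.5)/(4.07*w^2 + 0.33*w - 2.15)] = (-13.0647*w^4 - 2.1186*w^3 + 44.9155*w^2 - 15.345*w + 12.1675)/(16.5649*w^4 + 2.6862*w^3 - 17.3921*w^2 - 1.419*w + 4.6225)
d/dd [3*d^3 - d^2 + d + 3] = 9*d^2 - 2*d + 1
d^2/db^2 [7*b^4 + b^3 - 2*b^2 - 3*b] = 84*b^2 + 6*b - 4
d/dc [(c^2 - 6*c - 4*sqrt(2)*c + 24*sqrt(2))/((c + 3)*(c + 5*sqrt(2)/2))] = (18*c^2 + 13*sqrt(2)*c^2 - 66*sqrt(2)*c - 360 - 234*sqrt(2))/(2*c^4 + 12*c^3 + 10*sqrt(2)*c^3 + 43*c^2 + 60*sqrt(2)*c^2 + 90*sqrt(2)*c + 150*c + 225)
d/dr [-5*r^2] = -10*r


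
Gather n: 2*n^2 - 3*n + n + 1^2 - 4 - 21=2*n^2 - 2*n - 24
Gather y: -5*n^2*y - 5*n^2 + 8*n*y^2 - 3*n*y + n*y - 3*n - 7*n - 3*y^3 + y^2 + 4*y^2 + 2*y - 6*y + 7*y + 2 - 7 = -5*n^2 - 10*n - 3*y^3 + y^2*(8*n + 5) + y*(-5*n^2 - 2*n + 3) - 5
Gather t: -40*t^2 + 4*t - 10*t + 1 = -40*t^2 - 6*t + 1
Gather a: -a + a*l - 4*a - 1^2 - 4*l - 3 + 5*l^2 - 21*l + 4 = a*(l - 5) + 5*l^2 - 25*l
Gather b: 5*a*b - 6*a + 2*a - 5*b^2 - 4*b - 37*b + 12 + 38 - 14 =-4*a - 5*b^2 + b*(5*a - 41) + 36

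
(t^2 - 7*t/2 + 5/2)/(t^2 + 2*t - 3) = (t - 5/2)/(t + 3)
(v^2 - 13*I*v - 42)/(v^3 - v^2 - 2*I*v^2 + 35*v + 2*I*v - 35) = (v - 6*I)/(v^2 + v*(-1 + 5*I) - 5*I)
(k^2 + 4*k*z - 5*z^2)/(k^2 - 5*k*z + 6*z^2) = (k^2 + 4*k*z - 5*z^2)/(k^2 - 5*k*z + 6*z^2)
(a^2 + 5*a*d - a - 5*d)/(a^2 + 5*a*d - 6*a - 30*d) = (a - 1)/(a - 6)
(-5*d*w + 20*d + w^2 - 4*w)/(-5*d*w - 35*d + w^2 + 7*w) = (w - 4)/(w + 7)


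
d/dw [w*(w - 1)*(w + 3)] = 3*w^2 + 4*w - 3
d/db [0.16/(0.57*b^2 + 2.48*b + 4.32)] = (-0.1824*b - 0.3968)/(0.57*b^2 + 2.48*b + 4.32)^2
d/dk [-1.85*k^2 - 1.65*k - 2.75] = -3.7*k - 1.65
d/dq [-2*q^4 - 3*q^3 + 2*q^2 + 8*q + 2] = -8*q^3 - 9*q^2 + 4*q + 8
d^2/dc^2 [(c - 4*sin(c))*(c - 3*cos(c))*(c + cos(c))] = 4*c^2*sin(c) + 2*c^2*cos(c) + 8*c*sin(c) - 16*c*sin(2*c) - 16*c*cos(c) + 6*c*cos(2*c) + 6*c - 11*sin(c) + 6*sin(2*c) - 27*sin(3*c) - 4*cos(c) + 16*cos(2*c)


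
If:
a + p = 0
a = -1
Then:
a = -1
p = 1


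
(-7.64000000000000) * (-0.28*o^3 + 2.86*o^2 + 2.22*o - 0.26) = 2.1392*o^3 - 21.8504*o^2 - 16.9608*o + 1.9864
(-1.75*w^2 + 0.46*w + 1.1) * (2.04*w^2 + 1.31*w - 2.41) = -3.57*w^4 - 1.3541*w^3 + 7.0641*w^2 + 0.3324*w - 2.651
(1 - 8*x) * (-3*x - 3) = 24*x^2 + 21*x - 3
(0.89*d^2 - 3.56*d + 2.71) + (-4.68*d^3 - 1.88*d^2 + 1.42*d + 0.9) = -4.68*d^3 - 0.99*d^2 - 2.14*d + 3.61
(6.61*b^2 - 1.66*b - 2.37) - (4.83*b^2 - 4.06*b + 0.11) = 1.78*b^2 + 2.4*b - 2.48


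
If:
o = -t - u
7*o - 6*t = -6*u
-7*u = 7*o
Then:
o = 0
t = 0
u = 0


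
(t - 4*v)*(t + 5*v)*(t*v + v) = t^3*v + t^2*v^2 + t^2*v - 20*t*v^3 + t*v^2 - 20*v^3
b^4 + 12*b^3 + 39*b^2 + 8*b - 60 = (b - 1)*(b + 2)*(b + 5)*(b + 6)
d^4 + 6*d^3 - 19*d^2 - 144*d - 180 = (d - 5)*(d + 2)*(d + 3)*(d + 6)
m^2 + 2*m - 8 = (m - 2)*(m + 4)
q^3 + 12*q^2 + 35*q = q*(q + 5)*(q + 7)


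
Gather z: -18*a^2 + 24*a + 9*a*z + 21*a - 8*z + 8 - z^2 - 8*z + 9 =-18*a^2 + 45*a - z^2 + z*(9*a - 16) + 17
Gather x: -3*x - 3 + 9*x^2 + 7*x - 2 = 9*x^2 + 4*x - 5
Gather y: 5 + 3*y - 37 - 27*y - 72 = -24*y - 104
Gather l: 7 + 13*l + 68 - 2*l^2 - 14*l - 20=-2*l^2 - l + 55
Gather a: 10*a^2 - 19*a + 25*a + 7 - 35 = 10*a^2 + 6*a - 28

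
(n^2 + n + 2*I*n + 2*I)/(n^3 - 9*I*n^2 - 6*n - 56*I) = (n + 1)/(n^2 - 11*I*n - 28)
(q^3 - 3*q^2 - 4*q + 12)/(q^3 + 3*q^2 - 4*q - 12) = (q - 3)/(q + 3)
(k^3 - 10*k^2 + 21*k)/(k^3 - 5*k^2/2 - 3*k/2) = 2*(k - 7)/(2*k + 1)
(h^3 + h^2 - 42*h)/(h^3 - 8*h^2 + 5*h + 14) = h*(h^2 + h - 42)/(h^3 - 8*h^2 + 5*h + 14)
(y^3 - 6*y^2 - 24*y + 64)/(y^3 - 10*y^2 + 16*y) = (y + 4)/y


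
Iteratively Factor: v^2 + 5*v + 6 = (v + 3)*(v + 2)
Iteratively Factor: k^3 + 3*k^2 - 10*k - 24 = (k + 2)*(k^2 + k - 12) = (k + 2)*(k + 4)*(k - 3)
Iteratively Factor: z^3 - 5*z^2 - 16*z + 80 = (z + 4)*(z^2 - 9*z + 20) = (z - 4)*(z + 4)*(z - 5)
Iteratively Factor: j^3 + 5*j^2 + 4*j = (j)*(j^2 + 5*j + 4) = j*(j + 4)*(j + 1)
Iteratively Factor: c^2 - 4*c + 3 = (c - 3)*(c - 1)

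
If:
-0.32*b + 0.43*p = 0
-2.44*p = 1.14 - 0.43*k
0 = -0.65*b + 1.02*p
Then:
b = 0.00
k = 2.65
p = 0.00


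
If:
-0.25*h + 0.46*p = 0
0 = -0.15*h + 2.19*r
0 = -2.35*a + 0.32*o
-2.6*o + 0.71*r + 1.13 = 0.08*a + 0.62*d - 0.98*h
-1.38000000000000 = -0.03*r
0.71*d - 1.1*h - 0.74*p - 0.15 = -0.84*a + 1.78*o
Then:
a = -6.34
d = 1311.99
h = 671.60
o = -46.53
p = 365.00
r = 46.00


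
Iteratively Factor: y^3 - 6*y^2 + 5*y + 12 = (y - 3)*(y^2 - 3*y - 4) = (y - 4)*(y - 3)*(y + 1)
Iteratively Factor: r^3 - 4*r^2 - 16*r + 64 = (r + 4)*(r^2 - 8*r + 16) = (r - 4)*(r + 4)*(r - 4)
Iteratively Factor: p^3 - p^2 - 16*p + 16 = (p + 4)*(p^2 - 5*p + 4) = (p - 4)*(p + 4)*(p - 1)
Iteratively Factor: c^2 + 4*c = (c)*(c + 4)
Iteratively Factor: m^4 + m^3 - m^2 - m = (m + 1)*(m^3 - m) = (m + 1)^2*(m^2 - m) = m*(m + 1)^2*(m - 1)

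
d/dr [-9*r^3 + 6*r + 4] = 6 - 27*r^2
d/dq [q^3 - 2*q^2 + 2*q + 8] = 3*q^2 - 4*q + 2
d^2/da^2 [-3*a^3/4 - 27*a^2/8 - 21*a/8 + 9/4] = -9*a/2 - 27/4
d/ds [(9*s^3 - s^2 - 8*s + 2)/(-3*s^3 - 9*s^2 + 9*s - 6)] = (-28*s^4 + 38*s^3 - 75*s^2 + 16*s + 10)/(3*(s^6 + 6*s^5 + 3*s^4 - 14*s^3 + 21*s^2 - 12*s + 4))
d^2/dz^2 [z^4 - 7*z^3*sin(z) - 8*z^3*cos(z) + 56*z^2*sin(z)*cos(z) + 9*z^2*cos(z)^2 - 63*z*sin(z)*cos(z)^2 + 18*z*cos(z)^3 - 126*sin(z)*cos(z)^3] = 7*z^3*sin(z) + 8*z^3*cos(z) + 48*z^2*sin(z) - 112*z^2*sin(2*z) - 42*z^2*cos(z) - 18*z^2*cos(2*z) + 12*z^2 - 105*z*sin(z)/4 - 36*z*sin(2*z) + 567*z*sin(3*z)/4 - 123*z*cos(z)/2 + 224*z*cos(2*z) - 81*z*cos(3*z)/2 - 27*sin(z) + 182*sin(2*z) - 27*sin(3*z) + 252*sin(4*z) - 63*cos(z)/2 + 9*cos(2*z) - 189*cos(3*z)/2 + 9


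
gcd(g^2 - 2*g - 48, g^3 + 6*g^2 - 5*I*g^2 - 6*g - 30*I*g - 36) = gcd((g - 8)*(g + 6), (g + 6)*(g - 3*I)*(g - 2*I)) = g + 6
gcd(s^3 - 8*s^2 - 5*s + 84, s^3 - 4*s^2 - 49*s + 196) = s^2 - 11*s + 28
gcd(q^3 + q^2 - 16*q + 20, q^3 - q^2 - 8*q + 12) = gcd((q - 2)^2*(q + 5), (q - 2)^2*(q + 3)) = q^2 - 4*q + 4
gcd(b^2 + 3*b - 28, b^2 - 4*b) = b - 4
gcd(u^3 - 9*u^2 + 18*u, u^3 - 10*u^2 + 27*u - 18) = u^2 - 9*u + 18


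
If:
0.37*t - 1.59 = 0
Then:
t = 4.30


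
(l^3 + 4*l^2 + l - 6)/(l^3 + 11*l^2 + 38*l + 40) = (l^2 + 2*l - 3)/(l^2 + 9*l + 20)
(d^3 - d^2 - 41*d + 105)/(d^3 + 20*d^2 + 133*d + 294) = (d^2 - 8*d + 15)/(d^2 + 13*d + 42)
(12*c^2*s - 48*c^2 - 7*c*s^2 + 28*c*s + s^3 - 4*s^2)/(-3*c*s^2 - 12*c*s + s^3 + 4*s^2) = (-4*c*s + 16*c + s^2 - 4*s)/(s*(s + 4))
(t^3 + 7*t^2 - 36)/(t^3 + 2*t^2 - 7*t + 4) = (t^3 + 7*t^2 - 36)/(t^3 + 2*t^2 - 7*t + 4)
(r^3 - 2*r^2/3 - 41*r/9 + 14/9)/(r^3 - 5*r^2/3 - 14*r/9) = (3*r^2 + 5*r - 2)/(r*(3*r + 2))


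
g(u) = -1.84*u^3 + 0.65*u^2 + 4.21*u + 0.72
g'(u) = -5.52*u^2 + 1.3*u + 4.21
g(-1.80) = 5.98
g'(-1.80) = -16.01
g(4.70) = -156.17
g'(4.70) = -111.62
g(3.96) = -86.68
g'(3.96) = -77.20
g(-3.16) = 51.97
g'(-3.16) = -55.02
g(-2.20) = 14.20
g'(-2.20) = -25.37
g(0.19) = 1.53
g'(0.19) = 4.26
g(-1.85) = 6.81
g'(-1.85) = -17.09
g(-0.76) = -1.30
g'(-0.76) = 0.03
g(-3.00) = 43.62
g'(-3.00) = -49.37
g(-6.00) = 396.30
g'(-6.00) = -202.31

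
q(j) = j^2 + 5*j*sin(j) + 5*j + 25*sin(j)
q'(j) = 5*j*cos(j) + 2*j + 5*sin(j) + 25*cos(j) + 5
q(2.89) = 32.62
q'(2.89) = -26.18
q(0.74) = 23.60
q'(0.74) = 31.05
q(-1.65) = -22.22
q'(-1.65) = -4.61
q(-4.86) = 0.01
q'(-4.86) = 0.33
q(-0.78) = -18.13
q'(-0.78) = 14.92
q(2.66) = 38.12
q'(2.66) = -21.31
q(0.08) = 2.44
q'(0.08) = 30.88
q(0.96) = 30.13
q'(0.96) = 28.11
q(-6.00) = 4.60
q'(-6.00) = -10.40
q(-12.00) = 65.22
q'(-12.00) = -45.85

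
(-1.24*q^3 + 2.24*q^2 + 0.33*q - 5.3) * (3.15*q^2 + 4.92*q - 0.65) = -3.906*q^5 + 0.9552*q^4 + 12.8663*q^3 - 16.5274*q^2 - 26.2905*q + 3.445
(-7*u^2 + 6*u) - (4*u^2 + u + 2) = -11*u^2 + 5*u - 2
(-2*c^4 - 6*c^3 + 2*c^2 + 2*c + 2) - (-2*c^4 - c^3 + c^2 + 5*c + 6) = -5*c^3 + c^2 - 3*c - 4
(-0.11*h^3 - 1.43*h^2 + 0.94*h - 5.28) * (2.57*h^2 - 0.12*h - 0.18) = -0.2827*h^5 - 3.6619*h^4 + 2.6072*h^3 - 13.425*h^2 + 0.4644*h + 0.9504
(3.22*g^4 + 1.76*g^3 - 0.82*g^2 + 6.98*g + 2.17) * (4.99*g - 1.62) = 16.0678*g^5 + 3.566*g^4 - 6.943*g^3 + 36.1586*g^2 - 0.4793*g - 3.5154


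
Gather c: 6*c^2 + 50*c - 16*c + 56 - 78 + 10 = 6*c^2 + 34*c - 12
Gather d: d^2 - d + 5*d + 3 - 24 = d^2 + 4*d - 21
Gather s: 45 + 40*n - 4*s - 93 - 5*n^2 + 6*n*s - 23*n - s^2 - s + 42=-5*n^2 + 17*n - s^2 + s*(6*n - 5) - 6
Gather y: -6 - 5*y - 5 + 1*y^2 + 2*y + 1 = y^2 - 3*y - 10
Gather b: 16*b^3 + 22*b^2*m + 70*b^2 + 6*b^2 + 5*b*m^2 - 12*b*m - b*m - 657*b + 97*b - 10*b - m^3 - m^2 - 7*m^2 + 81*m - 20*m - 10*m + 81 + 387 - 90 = 16*b^3 + b^2*(22*m + 76) + b*(5*m^2 - 13*m - 570) - m^3 - 8*m^2 + 51*m + 378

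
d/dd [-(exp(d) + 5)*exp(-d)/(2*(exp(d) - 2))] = (exp(2*d) + 10*exp(d) - 10)*exp(-d)/(2*(exp(2*d) - 4*exp(d) + 4))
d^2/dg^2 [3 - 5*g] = 0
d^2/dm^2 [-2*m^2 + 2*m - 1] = -4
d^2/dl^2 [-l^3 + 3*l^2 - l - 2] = 6 - 6*l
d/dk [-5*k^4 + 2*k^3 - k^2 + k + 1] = -20*k^3 + 6*k^2 - 2*k + 1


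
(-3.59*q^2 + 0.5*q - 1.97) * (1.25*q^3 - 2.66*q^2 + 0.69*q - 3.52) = -4.4875*q^5 + 10.1744*q^4 - 6.2696*q^3 + 18.222*q^2 - 3.1193*q + 6.9344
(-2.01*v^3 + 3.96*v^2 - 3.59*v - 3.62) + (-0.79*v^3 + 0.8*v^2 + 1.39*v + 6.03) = -2.8*v^3 + 4.76*v^2 - 2.2*v + 2.41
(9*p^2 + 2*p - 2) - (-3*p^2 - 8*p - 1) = 12*p^2 + 10*p - 1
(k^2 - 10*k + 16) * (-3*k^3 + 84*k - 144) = -3*k^5 + 30*k^4 + 36*k^3 - 984*k^2 + 2784*k - 2304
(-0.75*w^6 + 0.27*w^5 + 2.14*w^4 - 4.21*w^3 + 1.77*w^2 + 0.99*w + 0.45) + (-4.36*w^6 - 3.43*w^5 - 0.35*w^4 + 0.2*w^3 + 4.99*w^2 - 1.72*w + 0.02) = -5.11*w^6 - 3.16*w^5 + 1.79*w^4 - 4.01*w^3 + 6.76*w^2 - 0.73*w + 0.47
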